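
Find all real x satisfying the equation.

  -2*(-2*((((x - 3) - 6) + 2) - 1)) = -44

Step 1. [-2*(-2*((((x - 3) - 6) + 2) - 1)) = -44] LHS = -2·(…); ÷-2 both sides, so div: -2*((((x - 3) - 6) + 2) - 1) = 22.
Step 2. [-2*((((x - 3) - 6) + 2) - 1) = 22] -2 out front; divide by -2 ⇒ div: (((x - 3) - 6) + 2) - 1 = -11.
Step 3. [(((x - 3) - 6) + 2) - 1 = -11] 1 comes off first (add 1), so sub: ((x - 3) - 6) + 2 = -10.
Step 4. [((x - 3) - 6) + 2 = -10] peel the +2: subtract 2 from each side ⇒ sub: (x - 3) - 6 = -12.
Step 5. [(x - 3) - 6 = -12] 6 comes off first (add 6). So sub: x - 3 = -6.
Step 6. [x - 3 = -6] peel the -3: add 3 from each side ⇒ sub: x = -3.

Answer: x ∈ {-3}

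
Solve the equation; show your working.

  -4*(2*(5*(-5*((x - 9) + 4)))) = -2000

Step 1. [-4*(2*(5*(-5*((x - 9) + 4)))) = -2000] -4·(inner) — divide through by -4 ⇒ div: 2*(5*(-5*((x - 9) + 4))) = 500.
Step 2. [2*(5*(-5*((x - 9) + 4))) = 500] 2 out front; divide by 2, so div: 5*(-5*((x - 9) + 4)) = 250.
Step 3. [5*(-5*((x - 9) + 4)) = 250] 5·(inner) — divide through by 5, so div: -5*((x - 9) + 4) = 50.
Step 4. [-5*((x - 9) + 4) = 50] -5·(inner) — divide through by -5, so div: (x - 9) + 4 = -10.
Step 5. [(x - 9) + 4 = -10] peel the +4: subtract 4 from each side, so sub: x - 9 = -14.
Step 6. [x - 9 = -14] the outer -9 inverts by adding 9, so sub: x = -5.

Answer: x ∈ {-5}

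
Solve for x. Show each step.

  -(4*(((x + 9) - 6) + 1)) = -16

Step 1. [-(4*(((x + 9) - 6) + 1)) = -16] flip signs both sides. So neg: 4*(((x + 9) - 6) + 1) = 16.
Step 2. [4*(((x + 9) - 6) + 1) = 16] 4·(inner) — divide through by 4 ⇒ div: ((x + 9) - 6) + 1 = 4.
Step 3. [((x + 9) - 6) + 1 = 4] 1 comes off first (subtract 1). So sub: (x + 9) - 6 = 3.
Step 4. [(x + 9) - 6 = 3] the outer -6 inverts by adding 6 ⇒ sub: x + 9 = 9.
Step 5. [x + 9 = 9] 9 comes off first (subtract 9) ⇒ sub: x = 0.

Answer: x ∈ {0}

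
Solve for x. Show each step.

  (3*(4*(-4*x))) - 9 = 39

Step 1. [(3*(4*(-4*x))) - 9 = 39] peel the -9: add 9 from each side, so sub: 3*(4*(-4*x)) = 48.
Step 2. [3*(4*(-4*x)) = 48] leading coefficient 3: divide by 3. So div: 4*(-4*x) = 16.
Step 3. [4*(-4*x) = 16] 4·(inner) — divide through by 4. So div: -4*x = 4.
Step 4. [-4*x = 4] divide by the outer -4, so div: x = -1.

Answer: x ∈ {-1}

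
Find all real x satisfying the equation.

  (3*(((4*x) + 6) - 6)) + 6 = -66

Step 1. [(3*(((4*x) + 6) - 6)) + 6 = -66] 3 divides every term; factor it out. So factor: (((4*x) + 6) - 6) + 2 = -22.
Step 2. [(((4*x) + 6) - 6) + 2 = -22] the outer +2 inverts by subtracting 2 ⇒ sub: ((4*x) + 6) - 6 = -24.
Step 3. [((4*x) + 6) - 6 = -24] 6 comes off first (add 6) ⇒ sub: (4*x) + 6 = -18.
Step 4. [(4*x) + 6 = -18] peel the +6: subtract 6 from each side, so sub: 4*x = -24.
Step 5. [4*x = -24] 4 out front; divide by 4. So div: x = -6.

Answer: x ∈ {-6}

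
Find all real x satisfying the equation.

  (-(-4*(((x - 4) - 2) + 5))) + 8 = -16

Step 1. [(-(-4*(((x - 4) - 2) + 5))) + 8 = -16] peel the +8: subtract 8 from each side. So sub: -(-4*(((x - 4) - 2) + 5)) = -24.
Step 2. [-(-4*(((x - 4) - 2) + 5)) = -24] LHS negated; negate both sides, so neg: -4*(((x - 4) - 2) + 5) = 24.
Step 3. [-4*(((x - 4) - 2) + 5) = 24] divide by the outer -4, so div: ((x - 4) - 2) + 5 = -6.
Step 4. [((x - 4) - 2) + 5 = -6] the outer +5 inverts by subtracting 5 ⇒ sub: (x - 4) - 2 = -11.
Step 5. [(x - 4) - 2 = -11] the outer -2 inverts by adding 2 ⇒ sub: x - 4 = -9.
Step 6. [x - 4 = -9] the outer -4 inverts by adding 4. So sub: x = -5.

Answer: x ∈ {-5}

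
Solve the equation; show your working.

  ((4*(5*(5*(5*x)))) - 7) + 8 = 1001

Step 1. [((4*(5*(5*(5*x)))) - 7) + 8 = 1001] subtract 8: x sits inside (… + 8), so sub: (4*(5*(5*(5*x)))) - 7 = 993.
Step 2. [(4*(5*(5*(5*x)))) - 7 = 993] -7 is outermost — add 7 both sides ⇒ sub: 4*(5*(5*(5*x))) = 1000.
Step 3. [4*(5*(5*(5*x))) = 1000] 4·(inner) — divide through by 4 ⇒ div: 5*(5*(5*x)) = 250.
Step 4. [5*(5*(5*x)) = 250] 5·(inner) — divide through by 5. So div: 5*(5*x) = 50.
Step 5. [5*(5*x) = 50] 5·(inner) — divide through by 5. So div: 5*x = 10.
Step 6. [5*x = 10] 5·(inner) — divide through by 5, so div: x = 2.

Answer: x ∈ {2}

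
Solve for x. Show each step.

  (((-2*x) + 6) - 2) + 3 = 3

Step 1. [(((-2*x) + 6) - 2) + 3 = 3] the outer +3 inverts by subtracting 3. So sub: ((-2*x) + 6) - 2 = 0.
Step 2. [((-2*x) + 6) - 2 = 0] 2 comes off first (add 2), so sub: (-2*x) + 6 = 2.
Step 3. [(-2*x) + 6 = 2] subtract 6: x sits inside (… + 6), so sub: -2*x = -4.
Step 4. [-2*x = -4] leading coefficient -2: divide by -2 ⇒ div: x = 2.

Answer: x ∈ {2}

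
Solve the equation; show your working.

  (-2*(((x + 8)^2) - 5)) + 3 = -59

Step 1. [(-2*(((x + 8)^2) - 5)) + 3 = -59] the outer +3 inverts by subtracting 3 ⇒ sub: -2*(((x + 8)^2) - 5) = -62.
Step 2. [-2*(((x + 8)^2) - 5) = -62] -2·(inner) — divide through by -2. So div: ((x + 8)^2) - 5 = 31.
Step 3. [((x + 8)^2) - 5 = 31] -5 is outermost — add 5 both sides ⇒ sub: (x + 8)^2 = 36.
Step 4. [(x + 8)^2 = 36] LHS squared, RHS 36 ≥ 0: apply √ (±), so sqrt: x + 8 = 6 or -6.
Step 5. [x + 8 = 6 or -6] 8 comes off first (subtract 8), so sub: x = -2 or -14.

Answer: x ∈ {-14, -2}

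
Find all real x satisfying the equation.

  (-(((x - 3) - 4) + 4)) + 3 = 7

Step 1. [(-(((x - 3) - 4) + 4)) + 3 = 7] 3 comes off first (subtract 3), so sub: -(((x - 3) - 4) + 4) = 4.
Step 2. [-(((x - 3) - 4) + 4) = 4] LHS negated; negate both sides ⇒ neg: ((x - 3) - 4) + 4 = -4.
Step 3. [((x - 3) - 4) + 4 = -4] the outer +4 inverts by subtracting 4, so sub: (x - 3) - 4 = -8.
Step 4. [(x - 3) - 4 = -8] the outer -4 inverts by adding 4 ⇒ sub: x - 3 = -4.
Step 5. [x - 3 = -4] peel the -3: add 3 from each side. So sub: x = -1.

Answer: x ∈ {-1}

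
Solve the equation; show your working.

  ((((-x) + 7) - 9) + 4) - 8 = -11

Step 1. [((((-x) + 7) - 9) + 4) - 8 = -11] add 8: x sits inside (… - 8) ⇒ sub: (((-x) + 7) - 9) + 4 = -3.
Step 2. [(((-x) + 7) - 9) + 4 = -3] subtract 4: x sits inside (… + 4). So sub: ((-x) + 7) - 9 = -7.
Step 3. [((-x) + 7) - 9 = -7] the outer -9 inverts by adding 9, so sub: (-x) + 7 = 2.
Step 4. [(-x) + 7 = 2] peel the +7: subtract 7 from each side, so sub: -x = -5.
Step 5. [-x = -5] LHS negated; negate both sides, so neg: x = 5.

Answer: x ∈ {5}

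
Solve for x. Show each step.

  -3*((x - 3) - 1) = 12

Step 1. [-3*((x - 3) - 1) = 12] divide by the outer -3, so div: (x - 3) - 1 = -4.
Step 2. [(x - 3) - 1 = -4] the outer -1 inverts by adding 1. So sub: x - 3 = -3.
Step 3. [x - 3 = -3] peel the -3: add 3 from each side ⇒ sub: x = 0.

Answer: x ∈ {0}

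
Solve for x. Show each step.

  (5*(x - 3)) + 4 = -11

Step 1. [(5*(x - 3)) + 4 = -11] subtract 4: x sits inside (… + 4), so sub: 5*(x - 3) = -15.
Step 2. [5*(x - 3) = -15] leading coefficient 5: divide by 5, so div: x - 3 = -3.
Step 3. [x - 3 = -3] peel the -3: add 3 from each side ⇒ sub: x = 0.

Answer: x ∈ {0}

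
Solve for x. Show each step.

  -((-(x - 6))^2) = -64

Step 1. [-((-(x - 6))^2) = -64] flip signs both sides ⇒ neg: (-(x - 6))^2 = 64.
Step 2. [(-(x - 6))^2 = 64] 64 ≥ 0, LHS is (·)² — take ±√, so sqrt: -(x - 6) = 8 or -8.
Step 3. [-(x - 6) = 8 or -8] flip signs both sides, so neg: x - 6 = -8 or 8.
Step 4. [x - 6 = -8 or 8] -6 is outermost — add 6 both sides. So sub: x = -2 or 14.

Answer: x ∈ {-2, 14}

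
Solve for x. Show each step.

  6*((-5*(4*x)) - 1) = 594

Step 1. [6*((-5*(4*x)) - 1) = 594] 6 out front; divide by 6 ⇒ div: (-5*(4*x)) - 1 = 99.
Step 2. [(-5*(4*x)) - 1 = 99] the outer -1 inverts by adding 1. So sub: -5*(4*x) = 100.
Step 3. [-5*(4*x) = 100] leading coefficient -5: divide by -5 ⇒ div: 4*x = -20.
Step 4. [4*x = -20] divide by the outer 4, so div: x = -5.

Answer: x ∈ {-5}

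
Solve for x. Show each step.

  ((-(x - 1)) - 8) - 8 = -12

Step 1. [((-(x - 1)) - 8) - 8 = -12] the outer -8 inverts by adding 8, so sub: (-(x - 1)) - 8 = -4.
Step 2. [(-(x - 1)) - 8 = -4] -8 is outermost — add 8 both sides. So sub: -(x - 1) = 4.
Step 3. [-(x - 1) = 4] flip signs both sides, so neg: x - 1 = -4.
Step 4. [x - 1 = -4] add 1: x sits inside (… - 1) ⇒ sub: x = -3.

Answer: x ∈ {-3}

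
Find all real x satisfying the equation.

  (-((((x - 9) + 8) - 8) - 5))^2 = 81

Step 1. [(-((((x - 9) + 8) - 8) - 5))^2 = 81] 81 ≥ 0, LHS is (·)² — take ±√ ⇒ sqrt: -((((x - 9) + 8) - 8) - 5) = 9 or -9.
Step 2. [-((((x - 9) + 8) - 8) - 5) = 9 or -9] LHS negated; negate both sides. So neg: (((x - 9) + 8) - 8) - 5 = -9 or 9.
Step 3. [(((x - 9) + 8) - 8) - 5 = -9 or 9] add 5: x sits inside (… - 5) ⇒ sub: ((x - 9) + 8) - 8 = -4 or 14.
Step 4. [((x - 9) + 8) - 8 = -4 or 14] peel the -8: add 8 from each side, so sub: (x - 9) + 8 = 4 or 22.
Step 5. [(x - 9) + 8 = 4 or 22] subtract 8: x sits inside (… + 8). So sub: x - 9 = -4 or 14.
Step 6. [x - 9 = -4 or 14] add 9: x sits inside (… - 9), so sub: x = 5 or 23.

Answer: x ∈ {5, 23}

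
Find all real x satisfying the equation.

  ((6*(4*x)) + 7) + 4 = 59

Step 1. [((6*(4*x)) + 7) + 4 = 59] 4 comes off first (subtract 4). So sub: (6*(4*x)) + 7 = 55.
Step 2. [(6*(4*x)) + 7 = 55] subtract 7: x sits inside (… + 7), so sub: 6*(4*x) = 48.
Step 3. [6*(4*x) = 48] divide by the outer 6, so div: 4*x = 8.
Step 4. [4*x = 8] leading coefficient 4: divide by 4. So div: x = 2.

Answer: x ∈ {2}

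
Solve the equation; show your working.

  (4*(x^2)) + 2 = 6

Step 1. [(4*(x^2)) + 2 = 6] the outer +2 inverts by subtracting 2. So sub: 4*(x^2) = 4.
Step 2. [4*(x^2) = 4] 4 out front; divide by 4, so div: x^2 = 1.
Step 3. [x^2 = 1] √ both sides: 1 ≥ 0 gives two branches ⇒ sqrt: x = 1 or -1.

Answer: x ∈ {-1, 1}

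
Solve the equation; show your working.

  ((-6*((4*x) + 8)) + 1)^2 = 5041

Step 1. [((-6*((4*x) + 8)) + 1)^2 = 5041] √ both sides: 5041 ≥ 0 gives two branches ⇒ sqrt: (-6*((4*x) + 8)) + 1 = 71 or -71.
Step 2. [(-6*((4*x) + 8)) + 1 = 71 or -71] the outer +1 inverts by subtracting 1. So sub: -6*((4*x) + 8) = 70 or -72.
Step 3. [-6*((4*x) + 8) = 70 or -72] leading coefficient -6: divide by -6, so div: (4*x) + 8 = -35/3 or 12.
Step 4. [(4*x) + 8 = -35/3 or 12] peel the +8: subtract 8 from each side, so sub: 4*x = -59/3 or 4.
Step 5. [4*x = -59/3 or 4] 4 out front; divide by 4. So div: x = -59/12 or 1.

Answer: x ∈ {-59/12, 1}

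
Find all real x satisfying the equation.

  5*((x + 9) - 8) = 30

Step 1. [5*((x + 9) - 8) = 30] divide by the outer 5. So div: (x + 9) - 8 = 6.
Step 2. [(x + 9) - 8 = 6] add 8: x sits inside (… - 8), so sub: x + 9 = 14.
Step 3. [x + 9 = 14] the outer +9 inverts by subtracting 9. So sub: x = 5.

Answer: x ∈ {5}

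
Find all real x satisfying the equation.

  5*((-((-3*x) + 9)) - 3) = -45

Step 1. [5*((-((-3*x) + 9)) - 3) = -45] divide by the outer 5, so div: (-((-3*x) + 9)) - 3 = -9.
Step 2. [(-((-3*x) + 9)) - 3 = -9] the outer -3 inverts by adding 3 ⇒ sub: -((-3*x) + 9) = -6.
Step 3. [-((-3*x) + 9) = -6] leading − — multiply by −1, so neg: (-3*x) + 9 = 6.
Step 4. [(-3*x) + 9 = 6] -3 divides every term; factor it out ⇒ factor: x - 3 = -2.
Step 5. [x - 3 = -2] the outer -3 inverts by adding 3 ⇒ sub: x = 1.

Answer: x ∈ {1}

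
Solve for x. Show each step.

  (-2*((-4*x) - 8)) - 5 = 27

Step 1. [(-2*((-4*x) - 8)) - 5 = 27] add 5: x sits inside (… - 5), so sub: -2*((-4*x) - 8) = 32.
Step 2. [-2*((-4*x) - 8) = 32] -2 out front; divide by -2. So div: (-4*x) - 8 = -16.
Step 3. [(-4*x) - 8 = -16] common factor -4 (LHS and -16) — divide through ⇒ factor: x + 2 = 4.
Step 4. [x + 2 = 4] +2 is outermost — subtract 2 both sides ⇒ sub: x = 2.

Answer: x ∈ {2}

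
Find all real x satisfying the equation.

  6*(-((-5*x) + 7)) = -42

Step 1. [6*(-((-5*x) + 7)) = -42] LHS = 6·(…); ÷6 both sides, so div: -((-5*x) + 7) = -7.
Step 2. [-((-5*x) + 7) = -7] flip signs both sides ⇒ neg: (-5*x) + 7 = 7.
Step 3. [(-5*x) + 7 = 7] 7 comes off first (subtract 7), so sub: -5*x = 0.
Step 4. [-5*x = 0] leading coefficient -5: divide by -5, so div: x = 0.

Answer: x ∈ {0}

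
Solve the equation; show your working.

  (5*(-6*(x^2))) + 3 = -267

Step 1. [(5*(-6*(x^2))) + 3 = -267] 3 comes off first (subtract 3). So sub: 5*(-6*(x^2)) = -270.
Step 2. [5*(-6*(x^2)) = -270] LHS = 5·(…); ÷5 both sides, so div: -6*(x^2) = -54.
Step 3. [-6*(x^2) = -54] leading coefficient -6: divide by -6, so div: x^2 = 9.
Step 4. [x^2 = 9] LHS squared, RHS 9 ≥ 0: apply √ (±) ⇒ sqrt: x = 3 or -3.

Answer: x ∈ {-3, 3}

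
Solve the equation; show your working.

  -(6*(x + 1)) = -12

Step 1. [-(6*(x + 1)) = -12] LHS negated; negate both sides ⇒ neg: 6*(x + 1) = 12.
Step 2. [6*(x + 1) = 12] 6·(inner) — divide through by 6, so div: x + 1 = 2.
Step 3. [x + 1 = 2] subtract 1: x sits inside (… + 1) ⇒ sub: x = 1.

Answer: x ∈ {1}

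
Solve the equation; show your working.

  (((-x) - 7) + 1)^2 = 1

Step 1. [(((-x) - 7) + 1)^2 = 1] 1 ≥ 0, LHS is (·)² — take ±√, so sqrt: ((-x) - 7) + 1 = 1 or -1.
Step 2. [((-x) - 7) + 1 = 1 or -1] subtract 1: x sits inside (… + 1). So sub: (-x) - 7 = 0 or -2.
Step 3. [(-x) - 7 = 0 or -2] add 7: x sits inside (… - 7), so sub: -x = 7 or 5.
Step 4. [-x = 7 or 5] LHS negated; negate both sides. So neg: x = -7 or -5.

Answer: x ∈ {-7, -5}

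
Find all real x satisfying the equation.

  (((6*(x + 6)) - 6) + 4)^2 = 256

Step 1. [(((6*(x + 6)) - 6) + 4)^2 = 256] 256 ≥ 0, LHS is (·)² — take ±√. So sqrt: ((6*(x + 6)) - 6) + 4 = 16 or -16.
Step 2. [((6*(x + 6)) - 6) + 4 = 16 or -16] the outer +4 inverts by subtracting 4, so sub: (6*(x + 6)) - 6 = 12 or -20.
Step 3. [(6*(x + 6)) - 6 = 12 or -20] peel the -6: add 6 from each side. So sub: 6*(x + 6) = 18 or -14.
Step 4. [6*(x + 6) = 18 or -14] 6·(inner) — divide through by 6, so div: x + 6 = 3 or -7/3.
Step 5. [x + 6 = 3 or -7/3] +6 is outermost — subtract 6 both sides, so sub: x = -3 or -25/3.

Answer: x ∈ {-25/3, -3}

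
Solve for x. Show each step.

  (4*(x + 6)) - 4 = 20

Step 1. [(4*(x + 6)) - 4 = 20] common factor 4 (LHS and 20) — divide through. So factor: (x + 6) - 1 = 5.
Step 2. [(x + 6) - 1 = 5] 1 comes off first (add 1) ⇒ sub: x + 6 = 6.
Step 3. [x + 6 = 6] subtract 6: x sits inside (… + 6) ⇒ sub: x = 0.

Answer: x ∈ {0}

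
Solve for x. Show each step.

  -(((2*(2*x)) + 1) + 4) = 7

Step 1. [-(((2*(2*x)) + 1) + 4) = 7] leading − — multiply by −1 ⇒ neg: ((2*(2*x)) + 1) + 4 = -7.
Step 2. [((2*(2*x)) + 1) + 4 = -7] peel the +4: subtract 4 from each side ⇒ sub: (2*(2*x)) + 1 = -11.
Step 3. [(2*(2*x)) + 1 = -11] peel the +1: subtract 1 from each side, so sub: 2*(2*x) = -12.
Step 4. [2*(2*x) = -12] LHS = 2·(…); ÷2 both sides, so div: 2*x = -6.
Step 5. [2*x = -6] LHS = 2·(…); ÷2 both sides, so div: x = -3.

Answer: x ∈ {-3}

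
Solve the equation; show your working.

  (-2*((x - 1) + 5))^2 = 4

Step 1. [(-2*((x - 1) + 5))^2 = 4] 4 ≥ 0, LHS is (·)² — take ±√. So sqrt: -2*((x - 1) + 5) = 2 or -2.
Step 2. [-2*((x - 1) + 5) = 2 or -2] -2·(inner) — divide through by -2, so div: (x - 1) + 5 = -1 or 1.
Step 3. [(x - 1) + 5 = -1 or 1] +5 is outermost — subtract 5 both sides, so sub: x - 1 = -6 or -4.
Step 4. [x - 1 = -6 or -4] add 1: x sits inside (… - 1) ⇒ sub: x = -5 or -3.

Answer: x ∈ {-5, -3}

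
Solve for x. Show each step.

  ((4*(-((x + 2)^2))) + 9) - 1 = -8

Step 1. [((4*(-((x + 2)^2))) + 9) - 1 = -8] 1 comes off first (add 1) ⇒ sub: (4*(-((x + 2)^2))) + 9 = -7.
Step 2. [(4*(-((x + 2)^2))) + 9 = -7] 9 comes off first (subtract 9). So sub: 4*(-((x + 2)^2)) = -16.
Step 3. [4*(-((x + 2)^2)) = -16] 4·(inner) — divide through by 4 ⇒ div: -((x + 2)^2) = -4.
Step 4. [-((x + 2)^2) = -4] flip signs both sides. So neg: (x + 2)^2 = 4.
Step 5. [(x + 2)^2 = 4] √ both sides: 4 ≥ 0 gives two branches, so sqrt: x + 2 = 2 or -2.
Step 6. [x + 2 = 2 or -2] 2 comes off first (subtract 2) ⇒ sub: x = 0 or -4.

Answer: x ∈ {-4, 0}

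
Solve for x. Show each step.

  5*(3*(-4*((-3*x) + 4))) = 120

Step 1. [5*(3*(-4*((-3*x) + 4))) = 120] leading coefficient 5: divide by 5. So div: 3*(-4*((-3*x) + 4)) = 24.
Step 2. [3*(-4*((-3*x) + 4)) = 24] divide by the outer 3 ⇒ div: -4*((-3*x) + 4) = 8.
Step 3. [-4*((-3*x) + 4) = 8] divide by the outer -4. So div: (-3*x) + 4 = -2.
Step 4. [(-3*x) + 4 = -2] peel the +4: subtract 4 from each side. So sub: -3*x = -6.
Step 5. [-3*x = -6] -3·(inner) — divide through by -3. So div: x = 2.

Answer: x ∈ {2}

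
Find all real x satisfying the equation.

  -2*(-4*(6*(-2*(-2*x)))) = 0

Step 1. [-2*(-4*(6*(-2*(-2*x)))) = 0] -2·(inner) — divide through by -2, so div: -4*(6*(-2*(-2*x))) = 0.
Step 2. [-4*(6*(-2*(-2*x))) = 0] LHS = -4·(…); ÷-4 both sides. So div: 6*(-2*(-2*x)) = 0.
Step 3. [6*(-2*(-2*x)) = 0] LHS = 6·(…); ÷6 both sides. So div: -2*(-2*x) = 0.
Step 4. [-2*(-2*x) = 0] LHS = -2·(…); ÷-2 both sides. So div: -2*x = 0.
Step 5. [-2*x = 0] -2 out front; divide by -2, so div: x = 0.

Answer: x ∈ {0}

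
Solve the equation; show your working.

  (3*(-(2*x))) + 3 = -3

Step 1. [(3*(-(2*x))) + 3 = -3] 3 divides every term; factor it out ⇒ factor: (-(2*x)) + 1 = -1.
Step 2. [(-(2*x)) + 1 = -1] +1 is outermost — subtract 1 both sides. So sub: -(2*x) = -2.
Step 3. [-(2*x) = -2] leading − — multiply by −1, so neg: 2*x = 2.
Step 4. [2*x = 2] 2·(inner) — divide through by 2. So div: x = 1.

Answer: x ∈ {1}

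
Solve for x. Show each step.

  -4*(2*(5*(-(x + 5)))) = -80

Step 1. [-4*(2*(5*(-(x + 5)))) = -80] -4 out front; divide by -4, so div: 2*(5*(-(x + 5))) = 20.
Step 2. [2*(5*(-(x + 5))) = 20] 2·(inner) — divide through by 2. So div: 5*(-(x + 5)) = 10.
Step 3. [5*(-(x + 5)) = 10] leading coefficient 5: divide by 5, so div: -(x + 5) = 2.
Step 4. [-(x + 5) = 2] leading − — multiply by −1 ⇒ neg: x + 5 = -2.
Step 5. [x + 5 = -2] subtract 5: x sits inside (… + 5) ⇒ sub: x = -7.

Answer: x ∈ {-7}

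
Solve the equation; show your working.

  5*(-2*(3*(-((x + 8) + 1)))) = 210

Step 1. [5*(-2*(3*(-((x + 8) + 1)))) = 210] leading coefficient 5: divide by 5. So div: -2*(3*(-((x + 8) + 1))) = 42.
Step 2. [-2*(3*(-((x + 8) + 1))) = 42] LHS = -2·(…); ÷-2 both sides ⇒ div: 3*(-((x + 8) + 1)) = -21.
Step 3. [3*(-((x + 8) + 1)) = -21] 3·(inner) — divide through by 3 ⇒ div: -((x + 8) + 1) = -7.
Step 4. [-((x + 8) + 1) = -7] leading − — multiply by −1 ⇒ neg: (x + 8) + 1 = 7.
Step 5. [(x + 8) + 1 = 7] subtract 1: x sits inside (… + 1) ⇒ sub: x + 8 = 6.
Step 6. [x + 8 = 6] peel the +8: subtract 8 from each side ⇒ sub: x = -2.

Answer: x ∈ {-2}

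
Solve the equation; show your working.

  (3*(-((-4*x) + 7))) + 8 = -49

Step 1. [(3*(-((-4*x) + 7))) + 8 = -49] subtract 8: x sits inside (… + 8). So sub: 3*(-((-4*x) + 7)) = -57.
Step 2. [3*(-((-4*x) + 7)) = -57] divide by the outer 3, so div: -((-4*x) + 7) = -19.
Step 3. [-((-4*x) + 7) = -19] LHS negated; negate both sides ⇒ neg: (-4*x) + 7 = 19.
Step 4. [(-4*x) + 7 = 19] 7 comes off first (subtract 7). So sub: -4*x = 12.
Step 5. [-4*x = 12] -4 out front; divide by -4 ⇒ div: x = -3.

Answer: x ∈ {-3}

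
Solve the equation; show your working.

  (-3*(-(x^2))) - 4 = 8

Step 1. [(-3*(-(x^2))) - 4 = 8] -4 is outermost — add 4 both sides ⇒ sub: -3*(-(x^2)) = 12.
Step 2. [-3*(-(x^2)) = 12] LHS = -3·(…); ÷-3 both sides, so div: -(x^2) = -4.
Step 3. [-(x^2) = -4] LHS negated; negate both sides ⇒ neg: x^2 = 4.
Step 4. [x^2 = 4] √ both sides: 4 ≥ 0 gives two branches ⇒ sqrt: x = 2 or -2.

Answer: x ∈ {-2, 2}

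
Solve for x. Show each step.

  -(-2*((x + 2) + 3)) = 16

Step 1. [-(-2*((x + 2) + 3)) = 16] leading − — multiply by −1. So neg: -2*((x + 2) + 3) = -16.
Step 2. [-2*((x + 2) + 3) = -16] divide by the outer -2, so div: (x + 2) + 3 = 8.
Step 3. [(x + 2) + 3 = 8] peel the +3: subtract 3 from each side. So sub: x + 2 = 5.
Step 4. [x + 2 = 5] the outer +2 inverts by subtracting 2. So sub: x = 3.

Answer: x ∈ {3}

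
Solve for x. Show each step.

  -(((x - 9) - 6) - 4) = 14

Step 1. [-(((x - 9) - 6) - 4) = 14] flip signs both sides, so neg: ((x - 9) - 6) - 4 = -14.
Step 2. [((x - 9) - 6) - 4 = -14] add 4: x sits inside (… - 4). So sub: (x - 9) - 6 = -10.
Step 3. [(x - 9) - 6 = -10] 6 comes off first (add 6), so sub: x - 9 = -4.
Step 4. [x - 9 = -4] 9 comes off first (add 9), so sub: x = 5.

Answer: x ∈ {5}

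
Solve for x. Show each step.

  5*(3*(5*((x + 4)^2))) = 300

Step 1. [5*(3*(5*((x + 4)^2))) = 300] LHS = 5·(…); ÷5 both sides, so div: 3*(5*((x + 4)^2)) = 60.
Step 2. [3*(5*((x + 4)^2)) = 60] leading coefficient 3: divide by 3 ⇒ div: 5*((x + 4)^2) = 20.
Step 3. [5*((x + 4)^2) = 20] 5·(inner) — divide through by 5, so div: (x + 4)^2 = 4.
Step 4. [(x + 4)^2 = 4] 4 ≥ 0, LHS is (·)² — take ±√, so sqrt: x + 4 = 2 or -2.
Step 5. [x + 4 = 2 or -2] +4 is outermost — subtract 4 both sides. So sub: x = -2 or -6.

Answer: x ∈ {-6, -2}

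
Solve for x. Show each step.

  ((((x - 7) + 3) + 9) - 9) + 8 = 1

Step 1. [((((x - 7) + 3) + 9) - 9) + 8 = 1] 8 comes off first (subtract 8) ⇒ sub: (((x - 7) + 3) + 9) - 9 = -7.
Step 2. [(((x - 7) + 3) + 9) - 9 = -7] add 9: x sits inside (… - 9), so sub: ((x - 7) + 3) + 9 = 2.
Step 3. [((x - 7) + 3) + 9 = 2] subtract 9: x sits inside (… + 9), so sub: (x - 7) + 3 = -7.
Step 4. [(x - 7) + 3 = -7] the outer +3 inverts by subtracting 3, so sub: x - 7 = -10.
Step 5. [x - 7 = -10] peel the -7: add 7 from each side ⇒ sub: x = -3.

Answer: x ∈ {-3}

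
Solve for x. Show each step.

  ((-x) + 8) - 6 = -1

Step 1. [((-x) + 8) - 6 = -1] add 6: x sits inside (… - 6). So sub: (-x) + 8 = 5.
Step 2. [(-x) + 8 = 5] peel the +8: subtract 8 from each side, so sub: -x = -3.
Step 3. [-x = -3] leading − — multiply by −1 ⇒ neg: x = 3.

Answer: x ∈ {3}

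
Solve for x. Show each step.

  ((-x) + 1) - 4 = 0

Step 1. [((-x) + 1) - 4 = 0] 4 comes off first (add 4) ⇒ sub: (-x) + 1 = 4.
Step 2. [(-x) + 1 = 4] peel the +1: subtract 1 from each side. So sub: -x = 3.
Step 3. [-x = 3] flip signs both sides. So neg: x = -3.

Answer: x ∈ {-3}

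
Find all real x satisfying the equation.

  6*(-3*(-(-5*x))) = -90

Step 1. [6*(-3*(-(-5*x))) = -90] leading coefficient 6: divide by 6, so div: -3*(-(-5*x)) = -15.
Step 2. [-3*(-(-5*x)) = -15] leading coefficient -3: divide by -3, so div: -(-5*x) = 5.
Step 3. [-(-5*x) = 5] LHS negated; negate both sides ⇒ neg: -5*x = -5.
Step 4. [-5*x = -5] -5·(inner) — divide through by -5, so div: x = 1.

Answer: x ∈ {1}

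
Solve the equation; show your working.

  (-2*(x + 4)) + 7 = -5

Step 1. [(-2*(x + 4)) + 7 = -5] 7 comes off first (subtract 7). So sub: -2*(x + 4) = -12.
Step 2. [-2*(x + 4) = -12] divide by the outer -2. So div: x + 4 = 6.
Step 3. [x + 4 = 6] 4 comes off first (subtract 4). So sub: x = 2.

Answer: x ∈ {2}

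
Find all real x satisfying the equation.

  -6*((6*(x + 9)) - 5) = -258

Step 1. [-6*((6*(x + 9)) - 5) = -258] -6 out front; divide by -6 ⇒ div: (6*(x + 9)) - 5 = 43.
Step 2. [(6*(x + 9)) - 5 = 43] the outer -5 inverts by adding 5 ⇒ sub: 6*(x + 9) = 48.
Step 3. [6*(x + 9) = 48] 6·(inner) — divide through by 6. So div: x + 9 = 8.
Step 4. [x + 9 = 8] the outer +9 inverts by subtracting 9. So sub: x = -1.

Answer: x ∈ {-1}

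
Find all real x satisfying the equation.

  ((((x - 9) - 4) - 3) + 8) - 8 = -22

Step 1. [((((x - 9) - 4) - 3) + 8) - 8 = -22] 8 comes off first (add 8) ⇒ sub: (((x - 9) - 4) - 3) + 8 = -14.
Step 2. [(((x - 9) - 4) - 3) + 8 = -14] 8 comes off first (subtract 8). So sub: ((x - 9) - 4) - 3 = -22.
Step 3. [((x - 9) - 4) - 3 = -22] add 3: x sits inside (… - 3) ⇒ sub: (x - 9) - 4 = -19.
Step 4. [(x - 9) - 4 = -19] the outer -4 inverts by adding 4 ⇒ sub: x - 9 = -15.
Step 5. [x - 9 = -15] peel the -9: add 9 from each side, so sub: x = -6.

Answer: x ∈ {-6}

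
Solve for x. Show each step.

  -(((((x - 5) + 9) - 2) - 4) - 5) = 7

Step 1. [-(((((x - 5) + 9) - 2) - 4) - 5) = 7] leading − — multiply by −1, so neg: ((((x - 5) + 9) - 2) - 4) - 5 = -7.
Step 2. [((((x - 5) + 9) - 2) - 4) - 5 = -7] -5 is outermost — add 5 both sides. So sub: (((x - 5) + 9) - 2) - 4 = -2.
Step 3. [(((x - 5) + 9) - 2) - 4 = -2] add 4: x sits inside (… - 4). So sub: ((x - 5) + 9) - 2 = 2.
Step 4. [((x - 5) + 9) - 2 = 2] the outer -2 inverts by adding 2 ⇒ sub: (x - 5) + 9 = 4.
Step 5. [(x - 5) + 9 = 4] peel the +9: subtract 9 from each side ⇒ sub: x - 5 = -5.
Step 6. [x - 5 = -5] 5 comes off first (add 5), so sub: x = 0.

Answer: x ∈ {0}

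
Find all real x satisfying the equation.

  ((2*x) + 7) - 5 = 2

Step 1. [((2*x) + 7) - 5 = 2] 5 comes off first (add 5). So sub: (2*x) + 7 = 7.
Step 2. [(2*x) + 7 = 7] 7 comes off first (subtract 7), so sub: 2*x = 0.
Step 3. [2*x = 0] LHS = 2·(…); ÷2 both sides. So div: x = 0.

Answer: x ∈ {0}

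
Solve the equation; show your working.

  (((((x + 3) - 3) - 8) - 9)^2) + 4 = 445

Step 1. [(((((x + 3) - 3) - 8) - 9)^2) + 4 = 445] the outer +4 inverts by subtracting 4, so sub: ((((x + 3) - 3) - 8) - 9)^2 = 441.
Step 2. [((((x + 3) - 3) - 8) - 9)^2 = 441] LHS squared, RHS 441 ≥ 0: apply √ (±) ⇒ sqrt: (((x + 3) - 3) - 8) - 9 = 21 or -21.
Step 3. [(((x + 3) - 3) - 8) - 9 = 21 or -21] the outer -9 inverts by adding 9, so sub: ((x + 3) - 3) - 8 = 30 or -12.
Step 4. [((x + 3) - 3) - 8 = 30 or -12] 8 comes off first (add 8). So sub: (x + 3) - 3 = 38 or -4.
Step 5. [(x + 3) - 3 = 38 or -4] 3 comes off first (add 3) ⇒ sub: x + 3 = 41 or -1.
Step 6. [x + 3 = 41 or -1] peel the +3: subtract 3 from each side. So sub: x = 38 or -4.

Answer: x ∈ {-4, 38}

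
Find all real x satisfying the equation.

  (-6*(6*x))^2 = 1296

Step 1. [(-6*(6*x))^2 = 1296] LHS squared, RHS 1296 ≥ 0: apply √ (±). So sqrt: -6*(6*x) = 36 or -36.
Step 2. [-6*(6*x) = 36 or -36] LHS = -6·(…); ÷-6 both sides ⇒ div: 6*x = -6 or 6.
Step 3. [6*x = -6 or 6] LHS = 6·(…); ÷6 both sides ⇒ div: x = -1 or 1.

Answer: x ∈ {-1, 1}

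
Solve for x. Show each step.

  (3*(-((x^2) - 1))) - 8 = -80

Step 1. [(3*(-((x^2) - 1))) - 8 = -80] the outer -8 inverts by adding 8 ⇒ sub: 3*(-((x^2) - 1)) = -72.
Step 2. [3*(-((x^2) - 1)) = -72] leading coefficient 3: divide by 3. So div: -((x^2) - 1) = -24.
Step 3. [-((x^2) - 1) = -24] flip signs both sides, so neg: (x^2) - 1 = 24.
Step 4. [(x^2) - 1 = 24] peel the -1: add 1 from each side. So sub: x^2 = 25.
Step 5. [x^2 = 25] √ both sides: 25 ≥ 0 gives two branches. So sqrt: x = 5 or -5.

Answer: x ∈ {-5, 5}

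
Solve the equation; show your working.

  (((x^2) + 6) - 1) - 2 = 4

Step 1. [(((x^2) + 6) - 1) - 2 = 4] -2 is outermost — add 2 both sides, so sub: ((x^2) + 6) - 1 = 6.
Step 2. [((x^2) + 6) - 1 = 6] peel the -1: add 1 from each side, so sub: (x^2) + 6 = 7.
Step 3. [(x^2) + 6 = 7] +6 is outermost — subtract 6 both sides, so sub: x^2 = 1.
Step 4. [x^2 = 1] √ both sides: 1 ≥ 0 gives two branches, so sqrt: x = 1 or -1.

Answer: x ∈ {-1, 1}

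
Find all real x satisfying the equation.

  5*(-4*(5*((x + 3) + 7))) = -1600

Step 1. [5*(-4*(5*((x + 3) + 7))) = -1600] LHS = 5·(…); ÷5 both sides, so div: -4*(5*((x + 3) + 7)) = -320.
Step 2. [-4*(5*((x + 3) + 7)) = -320] divide by the outer -4, so div: 5*((x + 3) + 7) = 80.
Step 3. [5*((x + 3) + 7) = 80] divide by the outer 5, so div: (x + 3) + 7 = 16.
Step 4. [(x + 3) + 7 = 16] peel the +7: subtract 7 from each side ⇒ sub: x + 3 = 9.
Step 5. [x + 3 = 9] subtract 3: x sits inside (… + 3) ⇒ sub: x = 6.

Answer: x ∈ {6}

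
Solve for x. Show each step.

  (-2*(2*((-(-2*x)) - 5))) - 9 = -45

Step 1. [(-2*(2*((-(-2*x)) - 5))) - 9 = -45] the outer -9 inverts by adding 9. So sub: -2*(2*((-(-2*x)) - 5)) = -36.
Step 2. [-2*(2*((-(-2*x)) - 5)) = -36] -2·(inner) — divide through by -2, so div: 2*((-(-2*x)) - 5) = 18.
Step 3. [2*((-(-2*x)) - 5) = 18] leading coefficient 2: divide by 2. So div: (-(-2*x)) - 5 = 9.
Step 4. [(-(-2*x)) - 5 = 9] 5 comes off first (add 5), so sub: -(-2*x) = 14.
Step 5. [-(-2*x) = 14] leading − — multiply by −1. So neg: -2*x = -14.
Step 6. [-2*x = -14] leading coefficient -2: divide by -2, so div: x = 7.

Answer: x ∈ {7}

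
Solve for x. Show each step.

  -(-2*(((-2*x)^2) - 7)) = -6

Step 1. [-(-2*(((-2*x)^2) - 7)) = -6] LHS negated; negate both sides. So neg: -2*(((-2*x)^2) - 7) = 6.
Step 2. [-2*(((-2*x)^2) - 7) = 6] divide by the outer -2. So div: ((-2*x)^2) - 7 = -3.
Step 3. [((-2*x)^2) - 7 = -3] -7 is outermost — add 7 both sides. So sub: (-2*x)^2 = 4.
Step 4. [(-2*x)^2 = 4] √ both sides: 4 ≥ 0 gives two branches, so sqrt: -2*x = 2 or -2.
Step 5. [-2*x = 2 or -2] LHS = -2·(…); ÷-2 both sides ⇒ div: x = -1 or 1.

Answer: x ∈ {-1, 1}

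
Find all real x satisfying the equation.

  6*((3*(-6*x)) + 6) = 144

Step 1. [6*((3*(-6*x)) + 6) = 144] leading coefficient 6: divide by 6, so div: (3*(-6*x)) + 6 = 24.
Step 2. [(3*(-6*x)) + 6 = 24] common factor 3 (LHS and 24) — divide through ⇒ factor: (-6*x) + 2 = 8.
Step 3. [(-6*x) + 2 = 8] subtract 2: x sits inside (… + 2). So sub: -6*x = 6.
Step 4. [-6*x = 6] leading coefficient -6: divide by -6. So div: x = -1.

Answer: x ∈ {-1}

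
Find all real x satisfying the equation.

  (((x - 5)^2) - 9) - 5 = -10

Step 1. [(((x - 5)^2) - 9) - 5 = -10] -5 is outermost — add 5 both sides, so sub: ((x - 5)^2) - 9 = -5.
Step 2. [((x - 5)^2) - 9 = -5] the outer -9 inverts by adding 9. So sub: (x - 5)^2 = 4.
Step 3. [(x - 5)^2 = 4] √ both sides: 4 ≥ 0 gives two branches ⇒ sqrt: x - 5 = 2 or -2.
Step 4. [x - 5 = 2 or -2] the outer -5 inverts by adding 5 ⇒ sub: x = 7 or 3.

Answer: x ∈ {3, 7}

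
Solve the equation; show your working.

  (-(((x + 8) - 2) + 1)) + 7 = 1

Step 1. [(-(((x + 8) - 2) + 1)) + 7 = 1] 7 comes off first (subtract 7) ⇒ sub: -(((x + 8) - 2) + 1) = -6.
Step 2. [-(((x + 8) - 2) + 1) = -6] flip signs both sides, so neg: ((x + 8) - 2) + 1 = 6.
Step 3. [((x + 8) - 2) + 1 = 6] the outer +1 inverts by subtracting 1, so sub: (x + 8) - 2 = 5.
Step 4. [(x + 8) - 2 = 5] peel the -2: add 2 from each side ⇒ sub: x + 8 = 7.
Step 5. [x + 8 = 7] subtract 8: x sits inside (… + 8), so sub: x = -1.

Answer: x ∈ {-1}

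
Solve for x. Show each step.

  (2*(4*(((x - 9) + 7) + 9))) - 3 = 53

Step 1. [(2*(4*(((x - 9) + 7) + 9))) - 3 = 53] the outer -3 inverts by adding 3, so sub: 2*(4*(((x - 9) + 7) + 9)) = 56.
Step 2. [2*(4*(((x - 9) + 7) + 9)) = 56] leading coefficient 2: divide by 2 ⇒ div: 4*(((x - 9) + 7) + 9) = 28.
Step 3. [4*(((x - 9) + 7) + 9) = 28] 4 out front; divide by 4. So div: ((x - 9) + 7) + 9 = 7.
Step 4. [((x - 9) + 7) + 9 = 7] 9 comes off first (subtract 9), so sub: (x - 9) + 7 = -2.
Step 5. [(x - 9) + 7 = -2] peel the +7: subtract 7 from each side. So sub: x - 9 = -9.
Step 6. [x - 9 = -9] the outer -9 inverts by adding 9. So sub: x = 0.

Answer: x ∈ {0}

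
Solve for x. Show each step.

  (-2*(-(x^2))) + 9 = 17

Step 1. [(-2*(-(x^2))) + 9 = 17] 9 comes off first (subtract 9) ⇒ sub: -2*(-(x^2)) = 8.
Step 2. [-2*(-(x^2)) = 8] -2 out front; divide by -2 ⇒ div: -(x^2) = -4.
Step 3. [-(x^2) = -4] LHS negated; negate both sides ⇒ neg: x^2 = 4.
Step 4. [x^2 = 4] √ both sides: 4 ≥ 0 gives two branches ⇒ sqrt: x = 2 or -2.

Answer: x ∈ {-2, 2}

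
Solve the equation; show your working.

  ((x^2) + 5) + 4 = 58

Step 1. [((x^2) + 5) + 4 = 58] +4 is outermost — subtract 4 both sides, so sub: (x^2) + 5 = 54.
Step 2. [(x^2) + 5 = 54] peel the +5: subtract 5 from each side. So sub: x^2 = 49.
Step 3. [x^2 = 49] LHS squared, RHS 49 ≥ 0: apply √ (±) ⇒ sqrt: x = 7 or -7.

Answer: x ∈ {-7, 7}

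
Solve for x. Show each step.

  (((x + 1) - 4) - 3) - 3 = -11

Step 1. [(((x + 1) - 4) - 3) - 3 = -11] add 3: x sits inside (… - 3), so sub: ((x + 1) - 4) - 3 = -8.
Step 2. [((x + 1) - 4) - 3 = -8] add 3: x sits inside (… - 3). So sub: (x + 1) - 4 = -5.
Step 3. [(x + 1) - 4 = -5] peel the -4: add 4 from each side. So sub: x + 1 = -1.
Step 4. [x + 1 = -1] +1 is outermost — subtract 1 both sides. So sub: x = -2.

Answer: x ∈ {-2}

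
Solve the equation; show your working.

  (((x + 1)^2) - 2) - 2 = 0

Step 1. [(((x + 1)^2) - 2) - 2 = 0] add 2: x sits inside (… - 2), so sub: ((x + 1)^2) - 2 = 2.
Step 2. [((x + 1)^2) - 2 = 2] the outer -2 inverts by adding 2, so sub: (x + 1)^2 = 4.
Step 3. [(x + 1)^2 = 4] √ both sides: 4 ≥ 0 gives two branches. So sqrt: x + 1 = 2 or -2.
Step 4. [x + 1 = 2 or -2] the outer +1 inverts by subtracting 1. So sub: x = 1 or -3.

Answer: x ∈ {-3, 1}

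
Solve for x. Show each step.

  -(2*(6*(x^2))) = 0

Step 1. [-(2*(6*(x^2))) = 0] flip signs both sides. So neg: 2*(6*(x^2)) = 0.
Step 2. [2*(6*(x^2)) = 0] divide by the outer 2 ⇒ div: 6*(x^2) = 0.
Step 3. [6*(x^2) = 0] leading coefficient 6: divide by 6. So div: x^2 = 0.
Step 4. [x^2 = 0] LHS squared, RHS 0 ≥ 0: apply √ (±), so sqrt: x = 0.

Answer: x ∈ {0}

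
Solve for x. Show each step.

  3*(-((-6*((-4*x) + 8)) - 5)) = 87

Step 1. [3*(-((-6*((-4*x) + 8)) - 5)) = 87] leading coefficient 3: divide by 3 ⇒ div: -((-6*((-4*x) + 8)) - 5) = 29.
Step 2. [-((-6*((-4*x) + 8)) - 5) = 29] leading − — multiply by −1. So neg: (-6*((-4*x) + 8)) - 5 = -29.
Step 3. [(-6*((-4*x) + 8)) - 5 = -29] 5 comes off first (add 5). So sub: -6*((-4*x) + 8) = -24.
Step 4. [-6*((-4*x) + 8) = -24] -6·(inner) — divide through by -6, so div: (-4*x) + 8 = 4.
Step 5. [(-4*x) + 8 = 4] the outer +8 inverts by subtracting 8 ⇒ sub: -4*x = -4.
Step 6. [-4*x = -4] LHS = -4·(…); ÷-4 both sides ⇒ div: x = 1.

Answer: x ∈ {1}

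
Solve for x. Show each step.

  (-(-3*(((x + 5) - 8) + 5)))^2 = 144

Step 1. [(-(-3*(((x + 5) - 8) + 5)))^2 = 144] √ both sides: 144 ≥ 0 gives two branches, so sqrt: -(-3*(((x + 5) - 8) + 5)) = 12 or -12.
Step 2. [-(-3*(((x + 5) - 8) + 5)) = 12 or -12] leading − — multiply by −1. So neg: -3*(((x + 5) - 8) + 5) = -12 or 12.
Step 3. [-3*(((x + 5) - 8) + 5) = -12 or 12] leading coefficient -3: divide by -3 ⇒ div: ((x + 5) - 8) + 5 = 4 or -4.
Step 4. [((x + 5) - 8) + 5 = 4 or -4] +5 is outermost — subtract 5 both sides. So sub: (x + 5) - 8 = -1 or -9.
Step 5. [(x + 5) - 8 = -1 or -9] peel the -8: add 8 from each side ⇒ sub: x + 5 = 7 or -1.
Step 6. [x + 5 = 7 or -1] subtract 5: x sits inside (… + 5). So sub: x = 2 or -6.

Answer: x ∈ {-6, 2}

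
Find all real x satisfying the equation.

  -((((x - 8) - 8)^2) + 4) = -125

Step 1. [-((((x - 8) - 8)^2) + 4) = -125] LHS negated; negate both sides. So neg: (((x - 8) - 8)^2) + 4 = 125.
Step 2. [(((x - 8) - 8)^2) + 4 = 125] the outer +4 inverts by subtracting 4, so sub: ((x - 8) - 8)^2 = 121.
Step 3. [((x - 8) - 8)^2 = 121] 121 ≥ 0, LHS is (·)² — take ±√ ⇒ sqrt: (x - 8) - 8 = 11 or -11.
Step 4. [(x - 8) - 8 = 11 or -11] the outer -8 inverts by adding 8, so sub: x - 8 = 19 or -3.
Step 5. [x - 8 = 19 or -3] 8 comes off first (add 8), so sub: x = 27 or 5.

Answer: x ∈ {5, 27}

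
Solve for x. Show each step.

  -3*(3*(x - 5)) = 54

Step 1. [-3*(3*(x - 5)) = 54] -3 out front; divide by -3, so div: 3*(x - 5) = -18.
Step 2. [3*(x - 5) = -18] 3·(inner) — divide through by 3 ⇒ div: x - 5 = -6.
Step 3. [x - 5 = -6] the outer -5 inverts by adding 5 ⇒ sub: x = -1.

Answer: x ∈ {-1}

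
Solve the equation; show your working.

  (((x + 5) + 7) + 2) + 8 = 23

Step 1. [(((x + 5) + 7) + 2) + 8 = 23] the outer +8 inverts by subtracting 8, so sub: ((x + 5) + 7) + 2 = 15.
Step 2. [((x + 5) + 7) + 2 = 15] +2 is outermost — subtract 2 both sides. So sub: (x + 5) + 7 = 13.
Step 3. [(x + 5) + 7 = 13] the outer +7 inverts by subtracting 7, so sub: x + 5 = 6.
Step 4. [x + 5 = 6] the outer +5 inverts by subtracting 5, so sub: x = 1.

Answer: x ∈ {1}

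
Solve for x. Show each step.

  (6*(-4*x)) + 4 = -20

Step 1. [(6*(-4*x)) + 4 = -20] +4 is outermost — subtract 4 both sides, so sub: 6*(-4*x) = -24.
Step 2. [6*(-4*x) = -24] 6·(inner) — divide through by 6 ⇒ div: -4*x = -4.
Step 3. [-4*x = -4] LHS = -4·(…); ÷-4 both sides, so div: x = 1.

Answer: x ∈ {1}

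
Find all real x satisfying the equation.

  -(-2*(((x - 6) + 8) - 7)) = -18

Step 1. [-(-2*(((x - 6) + 8) - 7)) = -18] leading − — multiply by −1 ⇒ neg: -2*(((x - 6) + 8) - 7) = 18.
Step 2. [-2*(((x - 6) + 8) - 7) = 18] LHS = -2·(…); ÷-2 both sides, so div: ((x - 6) + 8) - 7 = -9.
Step 3. [((x - 6) + 8) - 7 = -9] -7 is outermost — add 7 both sides, so sub: (x - 6) + 8 = -2.
Step 4. [(x - 6) + 8 = -2] the outer +8 inverts by subtracting 8. So sub: x - 6 = -10.
Step 5. [x - 6 = -10] peel the -6: add 6 from each side. So sub: x = -4.

Answer: x ∈ {-4}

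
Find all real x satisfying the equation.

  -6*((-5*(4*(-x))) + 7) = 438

Step 1. [-6*((-5*(4*(-x))) + 7) = 438] LHS = -6·(…); ÷-6 both sides. So div: (-5*(4*(-x))) + 7 = -73.
Step 2. [(-5*(4*(-x))) + 7 = -73] 7 comes off first (subtract 7) ⇒ sub: -5*(4*(-x)) = -80.
Step 3. [-5*(4*(-x)) = -80] divide by the outer -5. So div: 4*(-x) = 16.
Step 4. [4*(-x) = 16] 4·(inner) — divide through by 4, so div: -x = 4.
Step 5. [-x = 4] leading − — multiply by −1. So neg: x = -4.

Answer: x ∈ {-4}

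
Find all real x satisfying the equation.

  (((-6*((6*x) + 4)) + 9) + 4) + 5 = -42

Step 1. [(((-6*((6*x) + 4)) + 9) + 4) + 5 = -42] subtract 5: x sits inside (… + 5). So sub: ((-6*((6*x) + 4)) + 9) + 4 = -47.
Step 2. [((-6*((6*x) + 4)) + 9) + 4 = -47] 4 comes off first (subtract 4) ⇒ sub: (-6*((6*x) + 4)) + 9 = -51.
Step 3. [(-6*((6*x) + 4)) + 9 = -51] 9 comes off first (subtract 9). So sub: -6*((6*x) + 4) = -60.
Step 4. [-6*((6*x) + 4) = -60] -6 out front; divide by -6 ⇒ div: (6*x) + 4 = 10.
Step 5. [(6*x) + 4 = 10] subtract 4: x sits inside (… + 4). So sub: 6*x = 6.
Step 6. [6*x = 6] leading coefficient 6: divide by 6, so div: x = 1.

Answer: x ∈ {1}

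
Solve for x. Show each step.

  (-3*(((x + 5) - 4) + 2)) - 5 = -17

Step 1. [(-3*(((x + 5) - 4) + 2)) - 5 = -17] -5 is outermost — add 5 both sides. So sub: -3*(((x + 5) - 4) + 2) = -12.
Step 2. [-3*(((x + 5) - 4) + 2) = -12] LHS = -3·(…); ÷-3 both sides ⇒ div: ((x + 5) - 4) + 2 = 4.
Step 3. [((x + 5) - 4) + 2 = 4] +2 is outermost — subtract 2 both sides. So sub: (x + 5) - 4 = 2.
Step 4. [(x + 5) - 4 = 2] -4 is outermost — add 4 both sides. So sub: x + 5 = 6.
Step 5. [x + 5 = 6] the outer +5 inverts by subtracting 5, so sub: x = 1.

Answer: x ∈ {1}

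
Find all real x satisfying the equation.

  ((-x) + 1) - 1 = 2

Step 1. [((-x) + 1) - 1 = 2] peel the -1: add 1 from each side. So sub: (-x) + 1 = 3.
Step 2. [(-x) + 1 = 3] peel the +1: subtract 1 from each side. So sub: -x = 2.
Step 3. [-x = 2] LHS negated; negate both sides. So neg: x = -2.

Answer: x ∈ {-2}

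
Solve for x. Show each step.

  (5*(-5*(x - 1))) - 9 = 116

Step 1. [(5*(-5*(x - 1))) - 9 = 116] 9 comes off first (add 9), so sub: 5*(-5*(x - 1)) = 125.
Step 2. [5*(-5*(x - 1)) = 125] LHS = 5·(…); ÷5 both sides ⇒ div: -5*(x - 1) = 25.
Step 3. [-5*(x - 1) = 25] leading coefficient -5: divide by -5. So div: x - 1 = -5.
Step 4. [x - 1 = -5] 1 comes off first (add 1) ⇒ sub: x = -4.

Answer: x ∈ {-4}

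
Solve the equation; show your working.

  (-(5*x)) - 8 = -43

Step 1. [(-(5*x)) - 8 = -43] add 8: x sits inside (… - 8), so sub: -(5*x) = -35.
Step 2. [-(5*x) = -35] flip signs both sides, so neg: 5*x = 35.
Step 3. [5*x = 35] divide by the outer 5. So div: x = 7.

Answer: x ∈ {7}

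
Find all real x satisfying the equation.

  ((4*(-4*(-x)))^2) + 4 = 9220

Step 1. [((4*(-4*(-x)))^2) + 4 = 9220] +4 is outermost — subtract 4 both sides ⇒ sub: (4*(-4*(-x)))^2 = 9216.
Step 2. [(4*(-4*(-x)))^2 = 9216] √ both sides: 9216 ≥ 0 gives two branches, so sqrt: 4*(-4*(-x)) = 96 or -96.
Step 3. [4*(-4*(-x)) = 96 or -96] 4·(inner) — divide through by 4, so div: -4*(-x) = 24 or -24.
Step 4. [-4*(-x) = 24 or -24] LHS = -4·(…); ÷-4 both sides, so div: -x = -6 or 6.
Step 5. [-x = -6 or 6] leading − — multiply by −1 ⇒ neg: x = 6 or -6.

Answer: x ∈ {-6, 6}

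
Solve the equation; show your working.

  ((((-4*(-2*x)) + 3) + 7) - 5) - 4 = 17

Step 1. [((((-4*(-2*x)) + 3) + 7) - 5) - 4 = 17] the outer -4 inverts by adding 4, so sub: (((-4*(-2*x)) + 3) + 7) - 5 = 21.
Step 2. [(((-4*(-2*x)) + 3) + 7) - 5 = 21] the outer -5 inverts by adding 5 ⇒ sub: ((-4*(-2*x)) + 3) + 7 = 26.
Step 3. [((-4*(-2*x)) + 3) + 7 = 26] the outer +7 inverts by subtracting 7, so sub: (-4*(-2*x)) + 3 = 19.
Step 4. [(-4*(-2*x)) + 3 = 19] peel the +3: subtract 3 from each side ⇒ sub: -4*(-2*x) = 16.
Step 5. [-4*(-2*x) = 16] -4·(inner) — divide through by -4, so div: -2*x = -4.
Step 6. [-2*x = -4] leading coefficient -2: divide by -2, so div: x = 2.

Answer: x ∈ {2}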